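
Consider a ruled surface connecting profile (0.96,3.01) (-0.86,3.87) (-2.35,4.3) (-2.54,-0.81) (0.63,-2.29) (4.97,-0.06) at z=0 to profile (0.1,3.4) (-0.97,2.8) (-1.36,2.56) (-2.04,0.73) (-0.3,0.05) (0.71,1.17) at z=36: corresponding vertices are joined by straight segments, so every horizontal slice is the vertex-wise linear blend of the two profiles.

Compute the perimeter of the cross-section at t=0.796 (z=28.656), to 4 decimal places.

Cross-section at t=0.796: each vertex is (1-t)·p0[i] + t·p1[i].
  v1: (1-0.796)·(0.96,3.01) + 0.796·(0.1,3.4) = (0.2754,3.3204)
  v2: (1-0.796)·(-0.86,3.87) + 0.796·(-0.97,2.8) = (-0.9476,3.0183)
  v3: (1-0.796)·(-2.35,4.3) + 0.796·(-1.36,2.56) = (-1.5620,2.9150)
  v4: (1-0.796)·(-2.54,-0.81) + 0.796·(-2.04,0.73) = (-2.1420,0.4158)
  v5: (1-0.796)·(0.63,-2.29) + 0.796·(-0.3,0.05) = (-0.1103,-0.4274)
  v6: (1-0.796)·(4.97,-0.06) + 0.796·(0.71,1.17) = (1.5790,0.9191)
Perimeter = Σ |v_{i+1} − v_i|:
  edge 1→2: √(-1.2230² + -0.3022²) = 1.2598 (running 1.2598)
  edge 2→3: √(-0.6144² + -0.1033²) = 0.6230 (running 1.8828)
  edge 3→4: √(-0.5800² + -2.4991²) = 2.5656 (running 4.4484)
  edge 4→5: √(2.0317² + -0.8432²) = 2.1997 (running 6.6481)
  edge 5→6: √(1.6893² + 1.3464²) = 2.1603 (running 8.8083)
  edge 6→1: √(-1.3036² + 2.4014²) = 2.7324 (running 11.5407)
Perimeter = 11.5407

Perimeter at t=0.796: 11.5407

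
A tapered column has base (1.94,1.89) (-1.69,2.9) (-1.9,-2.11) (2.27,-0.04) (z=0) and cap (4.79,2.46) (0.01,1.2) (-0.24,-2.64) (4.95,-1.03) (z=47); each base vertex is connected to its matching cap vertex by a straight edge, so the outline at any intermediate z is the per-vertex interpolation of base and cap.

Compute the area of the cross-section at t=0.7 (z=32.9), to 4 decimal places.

Cross-section at t=0.7: each vertex is (1-t)·p0[i] + t·p1[i].
  v1: (1-0.7)·(1.94,1.89) + 0.7·(4.79,2.46) = (3.9350,2.2890)
  v2: (1-0.7)·(-1.69,2.9) + 0.7·(0.01,1.2) = (-0.5000,1.7100)
  v3: (1-0.7)·(-1.9,-2.11) + 0.7·(-0.24,-2.64) = (-0.7380,-2.4810)
  v4: (1-0.7)·(2.27,-0.04) + 0.7·(4.95,-1.03) = (4.1460,-0.7330)
Shoelace sum Σ(x_i·y_{i+1} − x_{i+1}·y_i):
  i=1: 3.9350·1.7100 − -0.5000·2.2890 = +7.8733 (running +7.8733)
  i=2: -0.5000·-2.4810 − -0.7380·1.7100 = +2.5025 (running +10.3758)
  i=3: -0.7380·-0.7330 − 4.1460·-2.4810 = +10.8272 (running +21.2030)
  i=4: 4.1460·2.2890 − 3.9350·-0.7330 = +12.3745 (running +33.5776)
Area = |Σ|/2 = |33.5776|/2 = 16.7888

Area at t=0.7: 16.7888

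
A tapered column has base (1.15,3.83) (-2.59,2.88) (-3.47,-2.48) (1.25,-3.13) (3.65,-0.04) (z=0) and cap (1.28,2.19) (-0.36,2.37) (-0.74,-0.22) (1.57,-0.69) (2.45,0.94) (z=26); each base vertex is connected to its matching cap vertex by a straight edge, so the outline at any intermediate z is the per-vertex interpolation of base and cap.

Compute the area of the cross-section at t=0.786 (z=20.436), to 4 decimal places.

Cross-section at t=0.786: each vertex is (1-t)·p0[i] + t·p1[i].
  v1: (1-0.786)·(1.15,3.83) + 0.786·(1.28,2.19) = (1.2522,2.5410)
  v2: (1-0.786)·(-2.59,2.88) + 0.786·(-0.36,2.37) = (-0.8372,2.4791)
  v3: (1-0.786)·(-3.47,-2.48) + 0.786·(-0.74,-0.22) = (-1.3242,-0.7036)
  v4: (1-0.786)·(1.25,-3.13) + 0.786·(1.57,-0.69) = (1.5015,-1.2122)
  v5: (1-0.786)·(3.65,-0.04) + 0.786·(2.45,0.94) = (2.7068,0.7303)
Shoelace sum Σ(x_i·y_{i+1} − x_{i+1}·y_i):
  i=1: 1.2522·2.4791 − -0.8372·2.5410 = +5.2317 (running +5.2317)
  i=2: -0.8372·-0.7036 − -1.3242·2.4791 = +3.8720 (running +9.1037)
  i=3: -1.3242·-1.2122 − 1.5015·-0.7036 = +2.6617 (running +11.7654)
  i=4: 1.5015·0.7303 − 2.7068·-1.2122 = +4.3776 (running +16.1430)
  i=5: 2.7068·2.5410 − 1.2522·0.7303 = +5.9634 (running +22.1064)
Area = |Σ|/2 = |22.1064|/2 = 11.0532

Area at t=0.786: 11.0532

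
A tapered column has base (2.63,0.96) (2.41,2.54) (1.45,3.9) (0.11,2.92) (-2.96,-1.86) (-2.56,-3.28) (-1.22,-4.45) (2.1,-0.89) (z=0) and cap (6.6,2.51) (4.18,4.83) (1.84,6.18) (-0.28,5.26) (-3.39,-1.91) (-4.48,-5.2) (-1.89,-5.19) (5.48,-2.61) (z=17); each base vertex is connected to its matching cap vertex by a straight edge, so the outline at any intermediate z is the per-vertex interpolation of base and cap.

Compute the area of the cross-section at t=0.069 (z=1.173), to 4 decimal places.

Area at t=0.069: 27.4372

Cross-section at t=0.069: each vertex is (1-t)·p0[i] + t·p1[i].
  v1: (1-0.069)·(2.63,0.96) + 0.069·(6.6,2.51) = (2.9039,1.0670)
  v2: (1-0.069)·(2.41,2.54) + 0.069·(4.18,4.83) = (2.5321,2.6980)
  v3: (1-0.069)·(1.45,3.9) + 0.069·(1.84,6.18) = (1.4769,4.0573)
  v4: (1-0.069)·(0.11,2.92) + 0.069·(-0.28,5.26) = (0.0831,3.0815)
  v5: (1-0.069)·(-2.96,-1.86) + 0.069·(-3.39,-1.91) = (-2.9897,-1.8635)
  v6: (1-0.069)·(-2.56,-3.28) + 0.069·(-4.48,-5.2) = (-2.6925,-3.4125)
  v7: (1-0.069)·(-1.22,-4.45) + 0.069·(-1.89,-5.19) = (-1.2662,-4.5011)
  v8: (1-0.069)·(2.1,-0.89) + 0.069·(5.48,-2.61) = (2.3332,-1.0087)
Shoelace sum Σ(x_i·y_{i+1} − x_{i+1}·y_i):
  i=1: 2.9039·2.6980 − 2.5321·1.0670 = +5.1332 (running +5.1332)
  i=2: 2.5321·4.0573 − 1.4769·2.6980 = +6.2889 (running +11.4221)
  i=3: 1.4769·3.0815 − 0.0831·4.0573 = +4.2139 (running +15.6360)
  i=4: 0.0831·-1.8635 − -2.9897·3.0815 = +9.0577 (running +24.6938)
  i=5: -2.9897·-3.4125 − -2.6925·-1.8635 = +5.1849 (running +29.8786)
  i=6: -2.6925·-4.5011 − -1.2662·-3.4125 = +7.7980 (running +37.6767)
  i=7: -1.2662·-1.0087 − 2.3332·-4.5011 = +11.7792 (running +49.4559)
  i=8: 2.3332·1.0670 − 2.9039·-1.0087 = +5.4186 (running +54.8744)
Area = |Σ|/2 = |54.8744|/2 = 27.4372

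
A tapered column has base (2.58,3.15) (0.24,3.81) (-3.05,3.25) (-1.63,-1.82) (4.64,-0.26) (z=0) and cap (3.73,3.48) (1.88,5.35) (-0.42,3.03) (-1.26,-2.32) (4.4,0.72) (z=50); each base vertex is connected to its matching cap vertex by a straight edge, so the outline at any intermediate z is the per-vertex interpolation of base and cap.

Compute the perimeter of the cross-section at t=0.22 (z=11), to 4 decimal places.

Perimeter at t=0.22: 20.9727

Cross-section at t=0.22: each vertex is (1-t)·p0[i] + t·p1[i].
  v1: (1-0.22)·(2.58,3.15) + 0.22·(3.73,3.48) = (2.8330,3.2226)
  v2: (1-0.22)·(0.24,3.81) + 0.22·(1.88,5.35) = (0.6008,4.1488)
  v3: (1-0.22)·(-3.05,3.25) + 0.22·(-0.42,3.03) = (-2.4714,3.2016)
  v4: (1-0.22)·(-1.63,-1.82) + 0.22·(-1.26,-2.32) = (-1.5486,-1.9300)
  v5: (1-0.22)·(4.64,-0.26) + 0.22·(4.4,0.72) = (4.5872,-0.0444)
Perimeter = Σ |v_{i+1} − v_i|:
  edge 1→2: √(-2.2322² + 0.9262²) = 2.4167 (running 2.4167)
  edge 2→3: √(-3.0722² + -0.9472²) = 3.2149 (running 5.6316)
  edge 3→4: √(0.9228² + -5.1316²) = 5.2139 (running 10.8455)
  edge 4→5: √(6.1358² + 1.8856²) = 6.4190 (running 17.2645)
  edge 5→1: √(-1.7542² + 3.2670²) = 3.7082 (running 20.9727)
Perimeter = 20.9727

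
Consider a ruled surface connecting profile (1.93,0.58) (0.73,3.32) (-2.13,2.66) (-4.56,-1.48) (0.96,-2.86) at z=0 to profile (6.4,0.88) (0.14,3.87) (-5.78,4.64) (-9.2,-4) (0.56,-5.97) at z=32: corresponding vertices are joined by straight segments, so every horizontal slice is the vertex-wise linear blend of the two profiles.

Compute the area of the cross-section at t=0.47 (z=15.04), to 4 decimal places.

Area at t=0.47: 56.5499

Cross-section at t=0.47: each vertex is (1-t)·p0[i] + t·p1[i].
  v1: (1-0.47)·(1.93,0.58) + 0.47·(6.4,0.88) = (4.0309,0.7210)
  v2: (1-0.47)·(0.73,3.32) + 0.47·(0.14,3.87) = (0.4527,3.5785)
  v3: (1-0.47)·(-2.13,2.66) + 0.47·(-5.78,4.64) = (-3.8455,3.5906)
  v4: (1-0.47)·(-4.56,-1.48) + 0.47·(-9.2,-4) = (-6.7408,-2.6644)
  v5: (1-0.47)·(0.96,-2.86) + 0.47·(0.56,-5.97) = (0.7720,-4.3217)
Shoelace sum Σ(x_i·y_{i+1} − x_{i+1}·y_i):
  i=1: 4.0309·3.5785 − 0.4527·0.7210 = +14.0982 (running +14.0982)
  i=2: 0.4527·3.5906 − -3.8455·3.5785 = +15.3866 (running +29.4848)
  i=3: -3.8455·-2.6644 − -6.7408·3.5906 = +34.4495 (running +63.9342)
  i=4: -6.7408·-4.3217 − 0.7720·-2.6644 = +31.1886 (running +95.1229)
  i=5: 0.7720·0.7210 − 4.0309·-4.3217 = +17.9770 (running +113.0998)
Area = |Σ|/2 = |113.0998|/2 = 56.5499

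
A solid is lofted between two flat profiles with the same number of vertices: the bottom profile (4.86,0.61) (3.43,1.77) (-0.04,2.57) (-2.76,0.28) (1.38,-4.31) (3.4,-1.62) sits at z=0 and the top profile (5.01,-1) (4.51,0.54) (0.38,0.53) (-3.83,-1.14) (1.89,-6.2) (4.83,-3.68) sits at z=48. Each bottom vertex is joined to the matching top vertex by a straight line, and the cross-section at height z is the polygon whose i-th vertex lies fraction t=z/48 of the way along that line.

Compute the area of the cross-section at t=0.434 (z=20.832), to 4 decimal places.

Cross-section at t=0.434: each vertex is (1-t)·p0[i] + t·p1[i].
  v1: (1-0.434)·(4.86,0.61) + 0.434·(5.01,-1) = (4.9251,-0.0887)
  v2: (1-0.434)·(3.43,1.77) + 0.434·(4.51,0.54) = (3.8987,1.2362)
  v3: (1-0.434)·(-0.04,2.57) + 0.434·(0.38,0.53) = (0.1423,1.6846)
  v4: (1-0.434)·(-2.76,0.28) + 0.434·(-3.83,-1.14) = (-3.2244,-0.3363)
  v5: (1-0.434)·(1.38,-4.31) + 0.434·(1.89,-6.2) = (1.6013,-5.1303)
  v6: (1-0.434)·(3.4,-1.62) + 0.434·(4.83,-3.68) = (4.0206,-2.5140)
Shoelace sum Σ(x_i·y_{i+1} − x_{i+1}·y_i):
  i=1: 4.9251·1.2362 − 3.8987·-0.0887 = +6.4343 (running +6.4343)
  i=2: 3.8987·1.6846 − 0.1423·1.2362 = +6.3921 (running +12.8263)
  i=3: 0.1423·-0.3363 − -3.2244·1.6846 = +5.3841 (running +18.2104)
  i=4: -3.2244·-5.1303 − 1.6013·-0.3363 = +17.0804 (running +35.2908)
  i=5: 1.6013·-2.5140 − 4.0206·-5.1303 = +16.6010 (running +51.8918)
  i=6: 4.0206·-0.0887 − 4.9251·-2.5140 = +12.0251 (running +63.9169)
Area = |Σ|/2 = |63.9169|/2 = 31.9585

Area at t=0.434: 31.9585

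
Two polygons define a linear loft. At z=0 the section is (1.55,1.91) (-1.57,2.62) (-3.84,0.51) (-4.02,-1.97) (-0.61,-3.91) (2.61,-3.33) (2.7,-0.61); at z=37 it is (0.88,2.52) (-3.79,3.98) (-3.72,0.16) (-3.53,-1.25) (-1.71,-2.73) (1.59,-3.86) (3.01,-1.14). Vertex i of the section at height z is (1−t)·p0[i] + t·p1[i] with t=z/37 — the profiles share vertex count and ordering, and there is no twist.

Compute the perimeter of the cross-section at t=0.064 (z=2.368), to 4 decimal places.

Perimeter at t=0.064: 21.4610

Cross-section at t=0.064: each vertex is (1-t)·p0[i] + t·p1[i].
  v1: (1-0.064)·(1.55,1.91) + 0.064·(0.88,2.52) = (1.5071,1.9490)
  v2: (1-0.064)·(-1.57,2.62) + 0.064·(-3.79,3.98) = (-1.7121,2.7070)
  v3: (1-0.064)·(-3.84,0.51) + 0.064·(-3.72,0.16) = (-3.8323,0.4876)
  v4: (1-0.064)·(-4.02,-1.97) + 0.064·(-3.53,-1.25) = (-3.9886,-1.9239)
  v5: (1-0.064)·(-0.61,-3.91) + 0.064·(-1.71,-2.73) = (-0.6804,-3.8345)
  v6: (1-0.064)·(2.61,-3.33) + 0.064·(1.59,-3.86) = (2.5447,-3.3639)
  v7: (1-0.064)·(2.7,-0.61) + 0.064·(3.01,-1.14) = (2.7198,-0.6439)
Perimeter = Σ |v_{i+1} − v_i|:
  edge 1→2: √(-3.2192² + 0.7580²) = 3.3072 (running 3.3072)
  edge 2→3: √(-2.1202² + -2.2194²) = 3.0694 (running 6.3767)
  edge 3→4: √(-0.1563² + -2.4115²) = 2.4166 (running 8.7932)
  edge 4→5: √(3.3082² + -1.9106²) = 3.8203 (running 12.6135)
  edge 5→6: √(3.2251² + 0.4706²) = 3.2593 (running 15.8728)
  edge 6→7: √(0.1751² + 2.7200²) = 2.7256 (running 18.5984)
  edge 7→1: √(-1.2127² + 2.5930²) = 2.8625 (running 21.4610)
Perimeter = 21.4610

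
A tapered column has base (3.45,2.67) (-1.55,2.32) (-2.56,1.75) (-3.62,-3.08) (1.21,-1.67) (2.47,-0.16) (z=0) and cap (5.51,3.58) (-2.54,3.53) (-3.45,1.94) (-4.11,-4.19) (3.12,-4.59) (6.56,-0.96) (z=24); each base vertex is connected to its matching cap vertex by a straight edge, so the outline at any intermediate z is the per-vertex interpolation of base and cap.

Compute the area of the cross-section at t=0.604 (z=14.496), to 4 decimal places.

Area at t=0.604: 51.1405

Cross-section at t=0.604: each vertex is (1-t)·p0[i] + t·p1[i].
  v1: (1-0.604)·(3.45,2.67) + 0.604·(5.51,3.58) = (4.6942,3.2196)
  v2: (1-0.604)·(-1.55,2.32) + 0.604·(-2.54,3.53) = (-2.1480,3.0508)
  v3: (1-0.604)·(-2.56,1.75) + 0.604·(-3.45,1.94) = (-3.0976,1.8648)
  v4: (1-0.604)·(-3.62,-3.08) + 0.604·(-4.11,-4.19) = (-3.9160,-3.7504)
  v5: (1-0.604)·(1.21,-1.67) + 0.604·(3.12,-4.59) = (2.3636,-3.4337)
  v6: (1-0.604)·(2.47,-0.16) + 0.604·(6.56,-0.96) = (4.9404,-0.6432)
Shoelace sum Σ(x_i·y_{i+1} − x_{i+1}·y_i):
  i=1: 4.6942·3.0508 − -2.1480·3.2196 = +21.2370 (running +21.2370)
  i=2: -2.1480·1.8648 − -3.0976·3.0508 = +5.4447 (running +26.6818)
  i=3: -3.0976·-3.7504 − -3.9160·1.8648 = +18.9195 (running +45.6013)
  i=4: -3.9160·-3.4337 − 2.3636·-3.7504 = +22.3108 (running +67.9121)
  i=5: 2.3636·-0.6432 − 4.9404·-3.4337 = +15.4433 (running +83.3555)
  i=6: 4.9404·3.2196 − 4.6942·-0.6432 = +18.9255 (running +102.2810)
Area = |Σ|/2 = |102.2810|/2 = 51.1405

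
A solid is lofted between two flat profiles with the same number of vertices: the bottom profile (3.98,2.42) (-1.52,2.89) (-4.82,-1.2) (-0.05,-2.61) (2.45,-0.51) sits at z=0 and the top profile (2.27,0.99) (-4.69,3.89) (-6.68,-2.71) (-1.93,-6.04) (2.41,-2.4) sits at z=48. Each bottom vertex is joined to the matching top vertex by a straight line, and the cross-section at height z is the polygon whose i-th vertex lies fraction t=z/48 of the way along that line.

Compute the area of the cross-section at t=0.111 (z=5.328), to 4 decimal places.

Area at t=0.111: 31.8445

Cross-section at t=0.111: each vertex is (1-t)·p0[i] + t·p1[i].
  v1: (1-0.111)·(3.98,2.42) + 0.111·(2.27,0.99) = (3.7902,2.2613)
  v2: (1-0.111)·(-1.52,2.89) + 0.111·(-4.69,3.89) = (-1.8719,3.0010)
  v3: (1-0.111)·(-4.82,-1.2) + 0.111·(-6.68,-2.71) = (-5.0265,-1.3676)
  v4: (1-0.111)·(-0.05,-2.61) + 0.111·(-1.93,-6.04) = (-0.2587,-2.9907)
  v5: (1-0.111)·(2.45,-0.51) + 0.111·(2.41,-2.4) = (2.4456,-0.7198)
Shoelace sum Σ(x_i·y_{i+1} − x_{i+1}·y_i):
  i=1: 3.7902·3.0010 − -1.8719·2.2613 = +15.6072 (running +15.6072)
  i=2: -1.8719·-1.3676 − -5.0265·3.0010 = +17.6444 (running +33.2516)
  i=3: -5.0265·-2.9907 − -0.2587·-1.3676 = +14.6790 (running +47.9306)
  i=4: -0.2587·-0.7198 − 2.4456·-2.9907 = +7.5002 (running +55.4308)
  i=5: 2.4456·2.2613 − 3.7902·-0.7198 = +8.2582 (running +63.6890)
Area = |Σ|/2 = |63.6890|/2 = 31.8445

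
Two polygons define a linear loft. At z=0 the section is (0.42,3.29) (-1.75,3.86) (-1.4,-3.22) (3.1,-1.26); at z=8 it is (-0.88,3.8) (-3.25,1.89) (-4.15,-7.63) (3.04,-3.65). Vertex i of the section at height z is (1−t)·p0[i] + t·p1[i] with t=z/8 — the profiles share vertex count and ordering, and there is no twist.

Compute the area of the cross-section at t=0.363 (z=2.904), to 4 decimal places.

Area at t=0.363: 28.4715

Cross-section at t=0.363: each vertex is (1-t)·p0[i] + t·p1[i].
  v1: (1-0.363)·(0.42,3.29) + 0.363·(-0.88,3.8) = (-0.0519,3.4751)
  v2: (1-0.363)·(-1.75,3.86) + 0.363·(-3.25,1.89) = (-2.2945,3.1449)
  v3: (1-0.363)·(-1.4,-3.22) + 0.363·(-4.15,-7.63) = (-2.3982,-4.8208)
  v4: (1-0.363)·(3.1,-1.26) + 0.363·(3.04,-3.65) = (3.0782,-2.1276)
Shoelace sum Σ(x_i·y_{i+1} − x_{i+1}·y_i):
  i=1: -0.0519·3.1449 − -2.2945·3.4751 = +7.8105 (running +7.8105)
  i=2: -2.2945·-4.8208 − -2.3982·3.1449 = +18.6036 (running +26.4141)
  i=3: -2.3982·-2.1276 − 3.0782·-4.8208 = +19.9420 (running +46.3561)
  i=4: 3.0782·3.4751 − -0.0519·-2.1276 = +10.5868 (running +56.9429)
Area = |Σ|/2 = |56.9429|/2 = 28.4715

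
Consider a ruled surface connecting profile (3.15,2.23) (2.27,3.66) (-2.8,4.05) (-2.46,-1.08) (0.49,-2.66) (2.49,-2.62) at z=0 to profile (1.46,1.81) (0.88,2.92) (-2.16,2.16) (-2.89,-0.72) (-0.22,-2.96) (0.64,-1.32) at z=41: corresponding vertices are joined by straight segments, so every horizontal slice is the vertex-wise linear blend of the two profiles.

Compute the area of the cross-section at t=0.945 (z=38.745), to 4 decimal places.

Cross-section at t=0.945: each vertex is (1-t)·p0[i] + t·p1[i].
  v1: (1-0.945)·(3.15,2.23) + 0.945·(1.46,1.81) = (1.5530,1.8331)
  v2: (1-0.945)·(2.27,3.66) + 0.945·(0.88,2.92) = (0.9565,2.9607)
  v3: (1-0.945)·(-2.8,4.05) + 0.945·(-2.16,2.16) = (-2.1952,2.2639)
  v4: (1-0.945)·(-2.46,-1.08) + 0.945·(-2.89,-0.72) = (-2.8663,-0.7398)
  v5: (1-0.945)·(0.49,-2.66) + 0.945·(-0.22,-2.96) = (-0.1809,-2.9435)
  v6: (1-0.945)·(2.49,-2.62) + 0.945·(0.64,-1.32) = (0.7418,-1.3915)
Shoelace sum Σ(x_i·y_{i+1} − x_{i+1}·y_i):
  i=1: 1.5530·2.9607 − 0.9565·1.8331 = +2.8446 (running +2.8446)
  i=2: 0.9565·2.2639 − -2.1952·2.9607 = +8.6647 (running +11.5092)
  i=3: -2.1952·-0.7398 − -2.8663·2.2639 = +8.1133 (running +19.6225)
  i=4: -2.8663·-2.9435 − -0.1809·-0.7398 = +8.3032 (running +27.9258)
  i=5: -0.1809·-1.3915 − 0.7418·-2.9435 = +2.4351 (running +30.3609)
  i=6: 0.7418·1.8331 − 1.5530·-1.3915 = +3.5206 (running +33.8815)
Area = |Σ|/2 = |33.8815|/2 = 16.9408

Area at t=0.945: 16.9408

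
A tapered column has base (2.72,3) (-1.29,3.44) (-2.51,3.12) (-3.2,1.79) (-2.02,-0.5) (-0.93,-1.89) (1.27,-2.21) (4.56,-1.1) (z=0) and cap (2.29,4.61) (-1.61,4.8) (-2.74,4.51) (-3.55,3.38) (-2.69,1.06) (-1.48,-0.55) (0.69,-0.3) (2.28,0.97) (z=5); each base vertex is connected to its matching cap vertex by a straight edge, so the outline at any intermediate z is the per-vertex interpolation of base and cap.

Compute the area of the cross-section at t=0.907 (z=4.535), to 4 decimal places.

Cross-section at t=0.907: each vertex is (1-t)·p0[i] + t·p1[i].
  v1: (1-0.907)·(2.72,3) + 0.907·(2.29,4.61) = (2.3300,4.4603)
  v2: (1-0.907)·(-1.29,3.44) + 0.907·(-1.61,4.8) = (-1.5802,4.6735)
  v3: (1-0.907)·(-2.51,3.12) + 0.907·(-2.74,4.51) = (-2.7186,4.3807)
  v4: (1-0.907)·(-3.2,1.79) + 0.907·(-3.55,3.38) = (-3.5175,3.2321)
  v5: (1-0.907)·(-2.02,-0.5) + 0.907·(-2.69,1.06) = (-2.6277,0.9149)
  v6: (1-0.907)·(-0.93,-1.89) + 0.907·(-1.48,-0.55) = (-1.4288,-0.6746)
  v7: (1-0.907)·(1.27,-2.21) + 0.907·(0.69,-0.3) = (0.7439,-0.4776)
  v8: (1-0.907)·(4.56,-1.1) + 0.907·(2.28,0.97) = (2.4920,0.7775)
Shoelace sum Σ(x_i·y_{i+1} − x_{i+1}·y_i):
  i=1: 2.3300·4.6735 − -1.5802·4.4603 = +17.9376 (running +17.9376)
  i=2: -1.5802·4.3807 − -2.7186·4.6735 = +5.7829 (running +23.7204)
  i=3: -2.7186·3.2321 − -3.5175·4.3807 = +6.6221 (running +30.3425)
  i=4: -3.5175·0.9149 − -2.6277·3.2321 = +5.2749 (running +35.6174)
  i=5: -2.6277·-0.6746 − -1.4288·0.9149 = +3.0800 (running +38.6973)
  i=6: -1.4288·-0.4776 − 0.7439·-0.6746 = +1.1843 (running +39.8817)
  i=7: 0.7439·0.7775 − 2.4920·-0.4776 = +1.7687 (running +41.6504)
  i=8: 2.4920·4.4603 − 2.3300·0.7775 = +9.3036 (running +50.9540)
Area = |Σ|/2 = |50.9540|/2 = 25.4770

Area at t=0.907: 25.4770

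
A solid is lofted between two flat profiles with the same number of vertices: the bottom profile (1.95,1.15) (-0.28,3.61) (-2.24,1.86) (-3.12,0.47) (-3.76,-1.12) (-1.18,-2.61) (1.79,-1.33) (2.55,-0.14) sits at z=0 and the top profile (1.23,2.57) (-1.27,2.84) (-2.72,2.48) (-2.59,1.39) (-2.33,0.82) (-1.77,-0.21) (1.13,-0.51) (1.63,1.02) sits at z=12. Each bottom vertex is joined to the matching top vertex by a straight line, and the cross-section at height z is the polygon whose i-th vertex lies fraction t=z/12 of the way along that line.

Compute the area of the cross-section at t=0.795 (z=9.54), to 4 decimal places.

Cross-section at t=0.795: each vertex is (1-t)·p0[i] + t·p1[i].
  v1: (1-0.795)·(1.95,1.15) + 0.795·(1.23,2.57) = (1.3776,2.2789)
  v2: (1-0.795)·(-0.28,3.61) + 0.795·(-1.27,2.84) = (-1.0671,2.9978)
  v3: (1-0.795)·(-2.24,1.86) + 0.795·(-2.72,2.48) = (-2.6216,2.3529)
  v4: (1-0.795)·(-3.12,0.47) + 0.795·(-2.59,1.39) = (-2.6986,1.2014)
  v5: (1-0.795)·(-3.76,-1.12) + 0.795·(-2.33,0.82) = (-2.6231,0.4223)
  v6: (1-0.795)·(-1.18,-2.61) + 0.795·(-1.77,-0.21) = (-1.6491,-0.7020)
  v7: (1-0.795)·(1.79,-1.33) + 0.795·(1.13,-0.51) = (1.2653,-0.6781)
  v8: (1-0.795)·(2.55,-0.14) + 0.795·(1.63,1.02) = (1.8186,0.7822)
Shoelace sum Σ(x_i·y_{i+1} − x_{i+1}·y_i):
  i=1: 1.3776·2.9978 − -1.0671·2.2789 = +6.5615 (running +6.5615)
  i=2: -1.0671·2.3529 − -2.6216·2.9978 = +5.3485 (running +11.9100)
  i=3: -2.6216·1.2014 − -2.6986·2.3529 = +3.2001 (running +15.1101)
  i=4: -2.6986·0.4223 − -2.6231·1.2014 = +2.0118 (running +17.1219)
  i=5: -2.6231·-0.7020 − -1.6491·0.4223 = +2.5378 (running +19.6598)
  i=6: -1.6491·-0.6781 − 1.2653·-0.7020 = +2.0065 (running +21.6662)
  i=7: 1.2653·0.7822 − 1.8186·-0.6781 = +2.2229 (running +23.8891)
  i=8: 1.8186·2.2789 − 1.3776·0.7822 = +3.0668 (running +26.9560)
Area = |Σ|/2 = |26.9560|/2 = 13.4780

Area at t=0.795: 13.4780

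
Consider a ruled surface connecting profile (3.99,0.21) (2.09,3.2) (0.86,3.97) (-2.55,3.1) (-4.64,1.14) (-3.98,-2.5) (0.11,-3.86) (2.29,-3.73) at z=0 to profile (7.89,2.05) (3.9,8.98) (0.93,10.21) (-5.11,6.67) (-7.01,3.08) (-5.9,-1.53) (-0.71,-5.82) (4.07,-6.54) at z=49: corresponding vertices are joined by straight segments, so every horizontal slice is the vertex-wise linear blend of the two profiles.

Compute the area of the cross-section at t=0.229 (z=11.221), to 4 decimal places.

Cross-section at t=0.229: each vertex is (1-t)·p0[i] + t·p1[i].
  v1: (1-0.229)·(3.99,0.21) + 0.229·(7.89,2.05) = (4.8831,0.6314)
  v2: (1-0.229)·(2.09,3.2) + 0.229·(3.9,8.98) = (2.5045,4.5236)
  v3: (1-0.229)·(0.86,3.97) + 0.229·(0.93,10.21) = (0.8760,5.3990)
  v4: (1-0.229)·(-2.55,3.1) + 0.229·(-5.11,6.67) = (-3.1362,3.9175)
  v5: (1-0.229)·(-4.64,1.14) + 0.229·(-7.01,3.08) = (-5.1827,1.5843)
  v6: (1-0.229)·(-3.98,-2.5) + 0.229·(-5.9,-1.53) = (-4.4197,-2.2779)
  v7: (1-0.229)·(0.11,-3.86) + 0.229·(-0.71,-5.82) = (-0.0778,-4.3088)
  v8: (1-0.229)·(2.29,-3.73) + 0.229·(4.07,-6.54) = (2.6976,-4.3735)
Shoelace sum Σ(x_i·y_{i+1} − x_{i+1}·y_i):
  i=1: 4.8831·4.5236 − 2.5045·0.6314 = +20.5081 (running +20.5081)
  i=2: 2.5045·5.3990 − 0.8760·4.5236 = +9.5588 (running +30.0669)
  i=3: 0.8760·3.9175 − -3.1362·5.3990 = +20.3643 (running +50.4312)
  i=4: -3.1362·1.5843 − -5.1827·3.9175 = +15.3349 (running +65.7661)
  i=5: -5.1827·-2.2779 − -4.4197·1.5843 = +18.8075 (running +84.5736)
  i=6: -4.4197·-4.3088 − -0.0778·-2.2779 = +18.8665 (running +103.4401)
  i=7: -0.0778·-4.3735 − 2.6976·-4.3088 = +11.9638 (running +115.4039)
  i=8: 2.6976·0.6314 − 4.8831·-4.3735 = +23.0594 (running +138.4632)
Area = |Σ|/2 = |138.4632|/2 = 69.2316

Area at t=0.229: 69.2316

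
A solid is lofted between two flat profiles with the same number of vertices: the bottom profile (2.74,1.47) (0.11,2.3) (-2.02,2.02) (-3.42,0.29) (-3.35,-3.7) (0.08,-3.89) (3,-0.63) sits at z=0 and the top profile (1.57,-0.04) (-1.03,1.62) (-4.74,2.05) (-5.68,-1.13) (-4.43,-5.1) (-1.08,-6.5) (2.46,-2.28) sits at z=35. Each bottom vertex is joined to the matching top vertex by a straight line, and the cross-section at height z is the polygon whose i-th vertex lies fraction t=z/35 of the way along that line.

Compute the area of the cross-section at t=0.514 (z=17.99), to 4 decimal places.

Cross-section at t=0.514: each vertex is (1-t)·p0[i] + t·p1[i].
  v1: (1-0.514)·(2.74,1.47) + 0.514·(1.57,-0.04) = (2.1386,0.6939)
  v2: (1-0.514)·(0.11,2.3) + 0.514·(-1.03,1.62) = (-0.4760,1.9505)
  v3: (1-0.514)·(-2.02,2.02) + 0.514·(-4.74,2.05) = (-3.4181,2.0354)
  v4: (1-0.514)·(-3.42,0.29) + 0.514·(-5.68,-1.13) = (-4.5816,-0.4399)
  v5: (1-0.514)·(-3.35,-3.7) + 0.514·(-4.43,-5.1) = (-3.9051,-4.4196)
  v6: (1-0.514)·(0.08,-3.89) + 0.514·(-1.08,-6.5) = (-0.5162,-5.2315)
  v7: (1-0.514)·(3,-0.63) + 0.514·(2.46,-2.28) = (2.7224,-1.4781)
Shoelace sum Σ(x_i·y_{i+1} − x_{i+1}·y_i):
  i=1: 2.1386·1.9505 − -0.4760·0.6939 = +4.5016 (running +4.5016)
  i=2: -0.4760·2.0354 − -3.4181·1.9505 = +5.6981 (running +10.1997)
  i=3: -3.4181·-0.4399 − -4.5816·2.0354 = +10.8291 (running +21.0288)
  i=4: -4.5816·-4.4196 − -3.9051·-0.4399 = +18.5312 (running +39.5600)
  i=5: -3.9051·-5.2315 − -0.5162·-4.4196 = +18.1482 (running +57.7083)
  i=6: -0.5162·-1.4781 − 2.7224·-5.2315 = +15.0056 (running +72.7139)
  i=7: 2.7224·0.6939 − 2.1386·-1.4781 = +5.0501 (running +77.7640)
Area = |Σ|/2 = |77.7640|/2 = 38.8820

Area at t=0.514: 38.8820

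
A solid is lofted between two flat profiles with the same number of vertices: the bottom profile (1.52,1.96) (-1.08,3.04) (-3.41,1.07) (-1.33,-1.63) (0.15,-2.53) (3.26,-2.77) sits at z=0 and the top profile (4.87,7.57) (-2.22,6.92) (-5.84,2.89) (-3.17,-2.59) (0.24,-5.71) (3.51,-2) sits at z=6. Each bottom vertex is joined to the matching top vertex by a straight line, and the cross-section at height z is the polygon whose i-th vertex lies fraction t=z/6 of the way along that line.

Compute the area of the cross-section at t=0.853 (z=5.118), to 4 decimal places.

Cross-section at t=0.853: each vertex is (1-t)·p0[i] + t·p1[i].
  v1: (1-0.853)·(1.52,1.96) + 0.853·(4.87,7.57) = (4.3776,6.7453)
  v2: (1-0.853)·(-1.08,3.04) + 0.853·(-2.22,6.92) = (-2.0524,6.3496)
  v3: (1-0.853)·(-3.41,1.07) + 0.853·(-5.84,2.89) = (-5.4828,2.6225)
  v4: (1-0.853)·(-1.33,-1.63) + 0.853·(-3.17,-2.59) = (-2.8995,-2.4489)
  v5: (1-0.853)·(0.15,-2.53) + 0.853·(0.24,-5.71) = (0.2268,-5.2425)
  v6: (1-0.853)·(3.26,-2.77) + 0.853·(3.51,-2) = (3.4733,-2.1132)
Shoelace sum Σ(x_i·y_{i+1} − x_{i+1}·y_i):
  i=1: 4.3776·6.3496 − -2.0524·6.7453 = +41.6401 (running +41.6401)
  i=2: -2.0524·2.6225 − -5.4828·6.3496 = +29.4314 (running +71.0715)
  i=3: -5.4828·-2.4489 − -2.8995·2.6225 = +21.0306 (running +92.1020)
  i=4: -2.8995·-5.2425 − 0.2268·-2.4489 = +15.7562 (running +107.8582)
  i=5: 0.2268·-2.1132 − 3.4733·-5.2425 = +17.7294 (running +125.5877)
  i=6: 3.4733·6.7453 − 4.3776·-2.1132 = +32.6788 (running +158.2665)
Area = |Σ|/2 = |158.2665|/2 = 79.1332

Area at t=0.853: 79.1332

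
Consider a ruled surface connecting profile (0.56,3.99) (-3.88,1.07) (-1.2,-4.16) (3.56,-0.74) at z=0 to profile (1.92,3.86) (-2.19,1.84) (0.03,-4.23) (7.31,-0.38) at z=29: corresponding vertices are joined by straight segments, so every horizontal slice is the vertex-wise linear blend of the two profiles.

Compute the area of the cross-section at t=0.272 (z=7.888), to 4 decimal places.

Area at t=0.272: 34.2609

Cross-section at t=0.272: each vertex is (1-t)·p0[i] + t·p1[i].
  v1: (1-0.272)·(0.56,3.99) + 0.272·(1.92,3.86) = (0.9299,3.9546)
  v2: (1-0.272)·(-3.88,1.07) + 0.272·(-2.19,1.84) = (-3.4203,1.2794)
  v3: (1-0.272)·(-1.2,-4.16) + 0.272·(0.03,-4.23) = (-0.8654,-4.1790)
  v4: (1-0.272)·(3.56,-0.74) + 0.272·(7.31,-0.38) = (4.5800,-0.6421)
Shoelace sum Σ(x_i·y_{i+1} − x_{i+1}·y_i):
  i=1: 0.9299·1.2794 − -3.4203·3.9546 = +14.7159 (running +14.7159)
  i=2: -3.4203·-4.1790 − -0.8654·1.2794 = +15.4009 (running +30.1168)
  i=3: -0.8654·-0.6421 − 4.5800·-4.1790 = +19.6957 (running +49.8125)
  i=4: 4.5800·3.9546 − 0.9299·-0.6421 = +18.7093 (running +68.5219)
Area = |Σ|/2 = |68.5219|/2 = 34.2609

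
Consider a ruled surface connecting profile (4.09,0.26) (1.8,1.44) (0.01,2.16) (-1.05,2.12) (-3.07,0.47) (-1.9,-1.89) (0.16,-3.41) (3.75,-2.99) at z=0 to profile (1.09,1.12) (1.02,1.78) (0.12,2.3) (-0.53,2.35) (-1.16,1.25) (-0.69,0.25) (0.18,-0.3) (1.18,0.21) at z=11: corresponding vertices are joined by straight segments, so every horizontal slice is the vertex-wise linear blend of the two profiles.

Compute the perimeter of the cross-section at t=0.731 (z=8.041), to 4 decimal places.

Perimeter at t=0.731: 10.9406

Cross-section at t=0.731: each vertex is (1-t)·p0[i] + t·p1[i].
  v1: (1-0.731)·(4.09,0.26) + 0.731·(1.09,1.12) = (1.8970,0.8887)
  v2: (1-0.731)·(1.8,1.44) + 0.731·(1.02,1.78) = (1.2298,1.6885)
  v3: (1-0.731)·(0.01,2.16) + 0.731·(0.12,2.3) = (0.0904,2.2623)
  v4: (1-0.731)·(-1.05,2.12) + 0.731·(-0.53,2.35) = (-0.6699,2.2881)
  v5: (1-0.731)·(-3.07,0.47) + 0.731·(-1.16,1.25) = (-1.6738,1.0402)
  v6: (1-0.731)·(-1.9,-1.89) + 0.731·(-0.69,0.25) = (-1.0155,-0.3257)
  v7: (1-0.731)·(0.16,-3.41) + 0.731·(0.18,-0.3) = (0.1746,-1.1366)
  v8: (1-0.731)·(3.75,-2.99) + 0.731·(1.18,0.21) = (1.8713,-0.6508)
Perimeter = Σ |v_{i+1} − v_i|:
  edge 1→2: √(-0.6672² + 0.7999²) = 1.0416 (running 1.0416)
  edge 2→3: √(-1.1394² + 0.5738²) = 1.2757 (running 2.3173)
  edge 3→4: √(-0.7603² + 0.0258²) = 0.7607 (running 3.0781)
  edge 4→5: √(-1.0039² + -1.2480²) = 1.6016 (running 4.6797)
  edge 5→6: √(0.6583² + -1.3658²) = 1.5162 (running 6.1959)
  edge 6→7: √(1.1901² + -0.8109²) = 1.4401 (running 7.6360)
  edge 7→8: √(1.6967² + 0.4858²) = 1.7649 (running 9.4009)
  edge 8→1: √(0.0257² + 1.5395²) = 1.5397 (running 10.9406)
Perimeter = 10.9406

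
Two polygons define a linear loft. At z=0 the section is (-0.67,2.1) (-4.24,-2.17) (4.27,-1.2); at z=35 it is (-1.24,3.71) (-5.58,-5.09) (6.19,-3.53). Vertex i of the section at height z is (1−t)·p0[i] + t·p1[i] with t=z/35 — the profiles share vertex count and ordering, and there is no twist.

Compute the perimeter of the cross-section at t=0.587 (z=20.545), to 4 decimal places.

Perimeter at t=0.587: 27.0320

Cross-section at t=0.587: each vertex is (1-t)·p0[i] + t·p1[i].
  v1: (1-0.587)·(-0.67,2.1) + 0.587·(-1.24,3.71) = (-1.0046,3.0451)
  v2: (1-0.587)·(-4.24,-2.17) + 0.587·(-5.58,-5.09) = (-5.0266,-3.8840)
  v3: (1-0.587)·(4.27,-1.2) + 0.587·(6.19,-3.53) = (5.3970,-2.5677)
Perimeter = Σ |v_{i+1} − v_i|:
  edge 1→2: √(-4.0220² + -6.9291²) = 8.0118 (running 8.0118)
  edge 2→3: √(10.4236² + 1.3163²) = 10.5064 (running 18.5182)
  edge 3→1: √(-6.4016² + 5.6128²) = 8.5138 (running 27.0320)
Perimeter = 27.0320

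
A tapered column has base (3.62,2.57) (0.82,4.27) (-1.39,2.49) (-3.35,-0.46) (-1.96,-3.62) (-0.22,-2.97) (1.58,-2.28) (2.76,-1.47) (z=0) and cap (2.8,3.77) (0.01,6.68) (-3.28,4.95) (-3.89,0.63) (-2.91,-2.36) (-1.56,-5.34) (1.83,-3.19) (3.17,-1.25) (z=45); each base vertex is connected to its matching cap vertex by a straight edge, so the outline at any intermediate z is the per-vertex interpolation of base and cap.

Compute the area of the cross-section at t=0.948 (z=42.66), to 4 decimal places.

Area at t=0.948: 57.8426

Cross-section at t=0.948: each vertex is (1-t)·p0[i] + t·p1[i].
  v1: (1-0.948)·(3.62,2.57) + 0.948·(2.8,3.77) = (2.8426,3.7076)
  v2: (1-0.948)·(0.82,4.27) + 0.948·(0.01,6.68) = (0.0521,6.5547)
  v3: (1-0.948)·(-1.39,2.49) + 0.948·(-3.28,4.95) = (-3.1817,4.8221)
  v4: (1-0.948)·(-3.35,-0.46) + 0.948·(-3.89,0.63) = (-3.8619,0.5733)
  v5: (1-0.948)·(-1.96,-3.62) + 0.948·(-2.91,-2.36) = (-2.8606,-2.4255)
  v6: (1-0.948)·(-0.22,-2.97) + 0.948·(-1.56,-5.34) = (-1.4903,-5.2168)
  v7: (1-0.948)·(1.58,-2.28) + 0.948·(1.83,-3.19) = (1.8170,-3.1427)
  v8: (1-0.948)·(2.76,-1.47) + 0.948·(3.17,-1.25) = (3.1487,-1.2614)
Shoelace sum Σ(x_i·y_{i+1} − x_{i+1}·y_i):
  i=1: 2.8426·6.5547 − 0.0521·3.7076 = +18.4394 (running +18.4394)
  i=2: 0.0521·4.8221 − -3.1817·6.5547 = +21.1065 (running +39.5458)
  i=3: -3.1817·0.5733 − -3.8619·4.8221 = +16.7983 (running +56.3442)
  i=4: -3.8619·-2.4255 − -2.8606·0.5733 = +11.0072 (running +67.3514)
  i=5: -2.8606·-5.2168 − -1.4903·-2.4255 = +11.3083 (running +78.6596)
  i=6: -1.4903·-3.1427 − 1.8170·-5.2168 = +14.1625 (running +92.8221)
  i=7: 1.8170·-1.2614 − 3.1487·-3.1427 = +7.6033 (running +100.4254)
  i=8: 3.1487·3.7076 − 2.8426·-1.2614 = +15.2599 (running +115.6852)
Area = |Σ|/2 = |115.6852|/2 = 57.8426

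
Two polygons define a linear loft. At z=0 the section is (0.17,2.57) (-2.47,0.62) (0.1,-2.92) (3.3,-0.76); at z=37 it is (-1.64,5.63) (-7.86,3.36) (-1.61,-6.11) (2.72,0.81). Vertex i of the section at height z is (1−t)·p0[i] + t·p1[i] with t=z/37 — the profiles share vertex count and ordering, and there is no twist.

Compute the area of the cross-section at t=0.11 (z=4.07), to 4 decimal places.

Area at t=0.11: 19.5009

Cross-section at t=0.11: each vertex is (1-t)·p0[i] + t·p1[i].
  v1: (1-0.11)·(0.17,2.57) + 0.11·(-1.64,5.63) = (-0.0291,2.9066)
  v2: (1-0.11)·(-2.47,0.62) + 0.11·(-7.86,3.36) = (-3.0629,0.9214)
  v3: (1-0.11)·(0.1,-2.92) + 0.11·(-1.61,-6.11) = (-0.0881,-3.2709)
  v4: (1-0.11)·(3.3,-0.76) + 0.11·(2.72,0.81) = (3.2362,-0.5873)
Shoelace sum Σ(x_i·y_{i+1} − x_{i+1}·y_i):
  i=1: -0.0291·0.9214 − -3.0629·2.9066 = +8.8758 (running +8.8758)
  i=2: -3.0629·-3.2709 − -0.0881·0.9214 = +10.0996 (running +18.9754)
  i=3: -0.0881·-0.5873 − 3.2362·-3.2709 = +10.6370 (running +29.6125)
  i=4: 3.2362·2.9066 − -0.0291·-0.5873 = +9.3892 (running +39.0017)
Area = |Σ|/2 = |39.0017|/2 = 19.5009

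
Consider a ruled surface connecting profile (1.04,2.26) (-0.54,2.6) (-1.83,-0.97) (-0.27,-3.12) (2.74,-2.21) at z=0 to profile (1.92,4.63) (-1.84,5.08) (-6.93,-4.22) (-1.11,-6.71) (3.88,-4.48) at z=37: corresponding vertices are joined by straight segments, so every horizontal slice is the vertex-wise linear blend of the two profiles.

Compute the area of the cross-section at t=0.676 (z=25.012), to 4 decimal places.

Cross-section at t=0.676: each vertex is (1-t)·p0[i] + t·p1[i].
  v1: (1-0.676)·(1.04,2.26) + 0.676·(1.92,4.63) = (1.6349,3.8621)
  v2: (1-0.676)·(-0.54,2.6) + 0.676·(-1.84,5.08) = (-1.4188,4.2765)
  v3: (1-0.676)·(-1.83,-0.97) + 0.676·(-6.93,-4.22) = (-5.2776,-3.1670)
  v4: (1-0.676)·(-0.27,-3.12) + 0.676·(-1.11,-6.71) = (-0.8378,-5.5468)
  v5: (1-0.676)·(2.74,-2.21) + 0.676·(3.88,-4.48) = (3.5106,-3.7445)
Shoelace sum Σ(x_i·y_{i+1} − x_{i+1}·y_i):
  i=1: 1.6349·4.2765 − -1.4188·3.8621 = +12.4711 (running +12.4711)
  i=2: -1.4188·-3.1670 − -5.2776·4.2765 = +27.0629 (running +39.5340)
  i=3: -5.2776·-5.5468 − -0.8378·-3.1670 = +26.6206 (running +66.1546)
  i=4: -0.8378·-3.7445 − 3.5106·-5.5468 = +22.6103 (running +88.7648)
  i=5: 3.5106·3.8621 − 1.6349·-3.7445 = +19.6804 (running +108.4452)
Area = |Σ|/2 = |108.4452|/2 = 54.2226

Area at t=0.676: 54.2226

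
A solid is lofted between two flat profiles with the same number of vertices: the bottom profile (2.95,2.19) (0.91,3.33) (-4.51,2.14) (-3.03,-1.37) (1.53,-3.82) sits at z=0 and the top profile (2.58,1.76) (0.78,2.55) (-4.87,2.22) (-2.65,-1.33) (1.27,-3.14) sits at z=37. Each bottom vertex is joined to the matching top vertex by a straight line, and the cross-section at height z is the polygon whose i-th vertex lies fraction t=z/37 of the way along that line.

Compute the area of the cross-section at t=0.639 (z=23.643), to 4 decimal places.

Cross-section at t=0.639: each vertex is (1-t)·p0[i] + t·p1[i].
  v1: (1-0.639)·(2.95,2.19) + 0.639·(2.58,1.76) = (2.7136,1.9152)
  v2: (1-0.639)·(0.91,3.33) + 0.639·(0.78,2.55) = (0.8269,2.8316)
  v3: (1-0.639)·(-4.51,2.14) + 0.639·(-4.87,2.22) = (-4.7400,2.1911)
  v4: (1-0.639)·(-3.03,-1.37) + 0.639·(-2.65,-1.33) = (-2.7872,-1.3444)
  v5: (1-0.639)·(1.53,-3.82) + 0.639·(1.27,-3.14) = (1.3639,-3.3855)
Shoelace sum Σ(x_i·y_{i+1} − x_{i+1}·y_i):
  i=1: 2.7136·2.8316 − 0.8269·1.9152 = +6.0999 (running +6.0999)
  i=2: 0.8269·2.1911 − -4.7400·2.8316 = +15.2337 (running +21.3336)
  i=3: -4.7400·-1.3444 − -2.7872·2.1911 = +12.4797 (running +33.8134)
  i=4: -2.7872·-3.3855 − 1.3639·-1.3444 = +11.2696 (running +45.0830)
  i=5: 1.3639·1.9152 − 2.7136·-3.3855 = +11.7988 (running +56.8818)
Area = |Σ|/2 = |56.8818|/2 = 28.4409

Area at t=0.639: 28.4409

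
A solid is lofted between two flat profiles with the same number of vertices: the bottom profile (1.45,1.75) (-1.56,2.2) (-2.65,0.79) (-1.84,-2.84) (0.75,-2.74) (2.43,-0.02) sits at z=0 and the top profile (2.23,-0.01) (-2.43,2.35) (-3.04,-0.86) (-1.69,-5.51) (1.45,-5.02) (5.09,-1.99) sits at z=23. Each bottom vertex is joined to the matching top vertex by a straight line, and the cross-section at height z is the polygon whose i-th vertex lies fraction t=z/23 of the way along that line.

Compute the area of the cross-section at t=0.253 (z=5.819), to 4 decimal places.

Area at t=0.253: 22.8910

Cross-section at t=0.253: each vertex is (1-t)·p0[i] + t·p1[i].
  v1: (1-0.253)·(1.45,1.75) + 0.253·(2.23,-0.01) = (1.6473,1.3047)
  v2: (1-0.253)·(-1.56,2.2) + 0.253·(-2.43,2.35) = (-1.7801,2.2380)
  v3: (1-0.253)·(-2.65,0.79) + 0.253·(-3.04,-0.86) = (-2.7487,0.3726)
  v4: (1-0.253)·(-1.84,-2.84) + 0.253·(-1.69,-5.51) = (-1.8021,-3.5155)
  v5: (1-0.253)·(0.75,-2.74) + 0.253·(1.45,-5.02) = (0.9271,-3.3168)
  v6: (1-0.253)·(2.43,-0.02) + 0.253·(5.09,-1.99) = (3.1030,-0.5184)
Shoelace sum Σ(x_i·y_{i+1} − x_{i+1}·y_i):
  i=1: 1.6473·2.2380 − -1.7801·1.3047 = +6.0092 (running +6.0092)
  i=2: -1.7801·0.3726 − -2.7487·2.2380 = +5.4882 (running +11.4974)
  i=3: -2.7487·-3.5155 − -1.8021·0.3726 = +10.3343 (running +21.8317)
  i=4: -1.8021·-3.3168 − 0.9271·-3.5155 = +9.2363 (running +31.0681)
  i=5: 0.9271·-0.5184 − 3.1030·-3.3168 = +9.8115 (running +40.8796)
  i=6: 3.1030·1.3047 − 1.6473·-0.5184 = +4.9025 (running +45.7821)
Area = |Σ|/2 = |45.7821|/2 = 22.8910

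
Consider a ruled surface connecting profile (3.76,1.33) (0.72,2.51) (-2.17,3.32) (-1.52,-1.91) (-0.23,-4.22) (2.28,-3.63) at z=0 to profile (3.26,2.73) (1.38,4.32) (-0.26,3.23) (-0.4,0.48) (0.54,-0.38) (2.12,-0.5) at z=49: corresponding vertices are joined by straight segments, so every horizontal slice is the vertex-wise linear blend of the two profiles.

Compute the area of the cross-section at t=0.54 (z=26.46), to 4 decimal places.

Cross-section at t=0.54: each vertex is (1-t)·p0[i] + t·p1[i].
  v1: (1-0.54)·(3.76,1.33) + 0.54·(3.26,2.73) = (3.4900,2.0860)
  v2: (1-0.54)·(0.72,2.51) + 0.54·(1.38,4.32) = (1.0764,3.4874)
  v3: (1-0.54)·(-2.17,3.32) + 0.54·(-0.26,3.23) = (-1.1386,3.2714)
  v4: (1-0.54)·(-1.52,-1.91) + 0.54·(-0.4,0.48) = (-0.9152,-0.6194)
  v5: (1-0.54)·(-0.23,-4.22) + 0.54·(0.54,-0.38) = (0.1858,-2.1464)
  v6: (1-0.54)·(2.28,-3.63) + 0.54·(2.12,-0.5) = (2.1936,-1.9398)
Shoelace sum Σ(x_i·y_{i+1} − x_{i+1}·y_i):
  i=1: 3.4900·3.4874 − 1.0764·2.0860 = +9.9257 (running +9.9257)
  i=2: 1.0764·3.2714 − -1.1386·3.4874 = +7.4921 (running +17.4177)
  i=3: -1.1386·-0.6194 − -0.9152·3.2714 = +3.6992 (running +21.1170)
  i=4: -0.9152·-2.1464 − 0.1858·-0.6194 = +2.0795 (running +23.1964)
  i=5: 0.1858·-1.9398 − 2.1936·-2.1464 = +4.3479 (running +27.5444)
  i=6: 2.1936·2.0860 − 3.4900·-1.9398 = +11.3458 (running +38.8901)
Area = |Σ|/2 = |38.8901|/2 = 19.4451

Area at t=0.54: 19.4451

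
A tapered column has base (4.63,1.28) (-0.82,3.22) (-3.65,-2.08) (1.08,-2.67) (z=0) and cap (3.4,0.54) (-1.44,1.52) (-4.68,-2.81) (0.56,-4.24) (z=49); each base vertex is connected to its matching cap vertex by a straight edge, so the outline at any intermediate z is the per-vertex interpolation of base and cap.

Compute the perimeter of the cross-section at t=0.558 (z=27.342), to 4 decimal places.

Perimeter at t=0.558: 21.5055

Cross-section at t=0.558: each vertex is (1-t)·p0[i] + t·p1[i].
  v1: (1-0.558)·(4.63,1.28) + 0.558·(3.4,0.54) = (3.9437,0.8671)
  v2: (1-0.558)·(-0.82,3.22) + 0.558·(-1.44,1.52) = (-1.1660,2.2714)
  v3: (1-0.558)·(-3.65,-2.08) + 0.558·(-4.68,-2.81) = (-4.2247,-2.4873)
  v4: (1-0.558)·(1.08,-2.67) + 0.558·(0.56,-4.24) = (0.7898,-3.5461)
Perimeter = Σ |v_{i+1} − v_i|:
  edge 1→2: √(-5.1096² + 1.4043²) = 5.2991 (running 5.2991)
  edge 2→3: √(-3.0588² + -4.7587²) = 5.6570 (running 10.9561)
  edge 3→4: √(5.0146² + -1.0587²) = 5.1251 (running 16.0812)
  edge 4→1: √(3.1538² + 4.4131²) = 5.4242 (running 21.5055)
Perimeter = 21.5055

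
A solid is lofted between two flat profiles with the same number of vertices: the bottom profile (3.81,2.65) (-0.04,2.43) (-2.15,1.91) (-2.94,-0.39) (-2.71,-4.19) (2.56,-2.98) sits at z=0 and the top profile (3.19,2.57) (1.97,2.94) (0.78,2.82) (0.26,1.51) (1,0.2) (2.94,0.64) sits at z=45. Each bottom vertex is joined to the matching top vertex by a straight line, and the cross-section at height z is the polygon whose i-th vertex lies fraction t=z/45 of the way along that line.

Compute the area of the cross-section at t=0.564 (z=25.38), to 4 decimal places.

Area at t=0.564: 15.5721

Cross-section at t=0.564: each vertex is (1-t)·p0[i] + t·p1[i].
  v1: (1-0.564)·(3.81,2.65) + 0.564·(3.19,2.57) = (3.4603,2.6049)
  v2: (1-0.564)·(-0.04,2.43) + 0.564·(1.97,2.94) = (1.0936,2.7176)
  v3: (1-0.564)·(-2.15,1.91) + 0.564·(0.78,2.82) = (-0.4975,2.4232)
  v4: (1-0.564)·(-2.94,-0.39) + 0.564·(0.26,1.51) = (-1.1352,0.6816)
  v5: (1-0.564)·(-2.71,-4.19) + 0.564·(1,0.2) = (-0.6176,-1.7140)
  v6: (1-0.564)·(2.56,-2.98) + 0.564·(2.94,0.64) = (2.7743,-0.9383)
Shoelace sum Σ(x_i·y_{i+1} − x_{i+1}·y_i):
  i=1: 3.4603·2.7176 − 1.0936·2.6049 = +6.5551 (running +6.5551)
  i=2: 1.0936·2.4232 − -0.4975·2.7176 = +4.0021 (running +10.5572)
  i=3: -0.4975·0.6816 − -1.1352·2.4232 = +2.4118 (running +12.9690)
  i=4: -1.1352·-1.7140 − -0.6176·0.6816 = +2.3667 (running +15.3357)
  i=5: -0.6176·-0.9383 − 2.7743·-1.7140 = +5.3348 (running +20.6705)
  i=6: 2.7743·2.6049 − 3.4603·-0.9383 = +10.4737 (running +31.1441)
Area = |Σ|/2 = |31.1441|/2 = 15.5721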